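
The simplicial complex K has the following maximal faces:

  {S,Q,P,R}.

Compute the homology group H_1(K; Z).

Take the total order P < Q < R < S on the vertex set. Then K (dimension 3) consists of the simplices:

  0-simplices (4): P, Q, R, S
  1-simplices (6): PQ, PR, PS, QR, QS, RS
  2-simplices (4): PQR, PQS, PRS, QRS
  3-simplices (1): PQRS

giving chain groups C_0 ≅ Z^4, C_1 ≅ Z^6, C_2 ≅ Z^4, C_3 ≅ Z^1.

∂_1: C_1 → C_0 is given by ∂[p,q] = [q] − [p]. For instance
  ∂RS = S − R.
As a 4×6 matrix over Z this has rank 3, with invariant factors (1,1,1).

∂_2: C_2 → C_1 sends each 2-simplex [p,q,r] to [q,r] − [p,r] + [p,q]. For instance
  ∂QRS = RS − QS + QR,
  ∂PQR = QR − PR + PQ.
The 6×4 boundary matrix has rank 3 and Smith normal form diag(1,1,1).

Boundary ∂_3: C_3 → C_2 sends each 3-simplex σ to the alternating sum Σ_i (−1)^i (σ with its i-th vertex removed). For instance
  ∂PQRS = QRS − PRS + PQS − PQR.
This gives a 4×1 integer matrix of rank 1; reducing to Smith normal form yields diagonal entries (1).

Now H_k = ker ∂_k / im ∂_{k+1}, so:

  H_1: rank ker ∂_1 − rank ∂_2 = (6 − 3) − 3 = 0, and the invariant factors of ∂_2 are all 1, so H_1 ≅ 0.

H_1 = 0.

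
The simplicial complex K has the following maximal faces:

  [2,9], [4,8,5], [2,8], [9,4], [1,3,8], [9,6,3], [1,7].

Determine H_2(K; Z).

We work with the vertex ordering 1 < 2 < 3 < 4 < 5 < 6 < 7 < 8 < 9. The simplices of K, each written with vertices in increasing order, are:

  0-simplices (9): [1], [2], [3], [4], [5], [6], [7], [8], [9]
  1-simplices (13): [1,3], [1,7], [1,8], [2,8], [2,9], [3,6], [3,8], [3,9], [4,5], [4,8], [4,9], [5,8], [6,9]
  2-simplices (3): [1,3,8], [3,6,9], [4,5,8]

so the chain groups are C_0 ≅ Z^9, C_1 ≅ Z^13, C_2 ≅ Z^3.

Boundary ∂_1: C_1 → C_0 sends each edge [p,q] (with p < q) to q − p. For instance
  ∂[4,9] = [9] − [4].
The resulting 9×13 matrix has rank 8, and its Smith normal form has invariant factors (1,1,1,1,1,1,1,1).

Boundary ∂_2: C_2 → C_1 sends each 2-simplex [p,q,r] to [q,r] − [p,r] + [p,q]. For instance
  ∂[3,6,9] = [6,9] − [3,9] + [3,6],
  ∂[1,3,8] = [3,8] − [1,8] + [1,3].
The resulting 13×3 matrix has rank 3, and its Smith normal form has invariant factors (1,1,1).

Reading off H_k = ker ∂_k / im ∂_{k+1}:

  H_2: rank ker ∂_2 − rank ∂_3 = (3 − 3) − 0 = 0, and there is no ∂_3, so H_2 ≅ 0.

H_2 ≅ 0.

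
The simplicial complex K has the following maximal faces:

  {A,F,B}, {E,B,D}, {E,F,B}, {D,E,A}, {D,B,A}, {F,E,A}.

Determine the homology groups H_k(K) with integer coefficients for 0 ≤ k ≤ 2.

H_0 ≅ Z,  H_1 = 0,  H_2 ≅ Z.

Order the vertices as A < B < D < E < F. Listing each simplex with vertices in this order, K has dimension 2 with simplices:

  0-simplices (5): A, B, D, E, F
  1-simplices (9): AB, AD, AE, AF, BD, BE, BF, DE, EF
  2-simplices (6): ABD, ABF, ADE, AEF, BDE, BEF

giving chain groups C_0 ≅ Z^5, C_1 ≅ Z^9, C_2 ≅ Z^6.

Boundary ∂_1: C_1 → C_0 maps an edge to its endpoints' difference, ∂[p,q] = q − p.
This gives a 5×9 integer matrix of rank 4; reducing to Smith normal form yields diagonal entries (1,1,1,1).

Boundary ∂_2: C_2 → C_1 maps a triangle to the signed sum of its edges. For instance
  ∂ADE = DE − AE + AD,
  ∂BDE = DE − BE + BD.
This gives a 9×6 integer matrix of rank 5; reducing to Smith normal form yields diagonal entries (1,1,1,1,1).

Now H_k = ker ∂_k / im ∂_{k+1}, so:

  H_0: rank C_0 − rank ∂_1 = 5 − 4 = 1, and the invariant factors of ∂_1 are all 1, so H_0 ≅ Z.
  H_1: rank ker ∂_1 − rank ∂_2 = (9 − 4) − 5 = 0, and the invariant factors of ∂_2 are all 1, so H_1 ≅ 0.
  H_2: rank ker ∂_2 − rank ∂_3 = (6 − 5) − 0 = 1, and there is no ∂_3, so H_2 ≅ Z.

As a check, the Euler characteristic is 5 − 9 + 6 = 2, which agrees with 1 − 0 + 1 = 2.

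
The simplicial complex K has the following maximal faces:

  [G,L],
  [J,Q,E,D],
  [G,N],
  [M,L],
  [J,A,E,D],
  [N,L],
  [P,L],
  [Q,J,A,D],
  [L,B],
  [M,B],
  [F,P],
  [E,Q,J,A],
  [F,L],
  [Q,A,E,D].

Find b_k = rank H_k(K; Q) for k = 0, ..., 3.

We work with the vertex ordering A < B < D < E < F < G < J < L < M < N < P < Q. The simplices of K, each written with vertices in increasing order, are:

  0-simplices (12): A, B, D, E, F, G, J, L, M, N, P, Q
  1-simplices (19): AD, AE, AJ, AQ, BL, BM, DE, DJ, DQ, EJ, EQ, FL, FP, GL, GN, JQ, LM, LN, LP
  2-simplices (10): ADE, ADJ, ADQ, AEJ, AEQ, AJQ, DEJ, DEQ, DJQ, EJQ
  3-simplices (5): ADEJ, ADEQ, ADJQ, AEJQ, DEJQ

giving chain groups C_0 ≅ Z^12, C_1 ≅ Z^19, C_2 ≅ Z^10, C_3 ≅ Z^5.

The boundary map ∂_1: C_1 → C_0 is given by ∂[p,q] = [q] − [p].
As a 12×19 matrix over Z this has rank 10, with invariant factors (1,1,1,1,1,1,1,1,1,1).

Boundary ∂_2: C_2 → C_1 sends each 2-simplex [p,q,r] to [q,r] − [p,r] + [p,q]. For instance
  ∂AEQ = EQ − AQ + AE,
  ∂DEJ = EJ − DJ + DE.
As a 19×10 matrix over Z this has rank 6, with invariant factors (1,1,1,1,1,1).

Boundary ∂_3: C_3 → C_2 sends each 3-simplex σ to the alternating sum Σ_i (−1)^i (σ with its i-th vertex removed). For instance
  ∂AEJQ = EJQ − AJQ + AEQ − AEJ,
  ∂DEJQ = EJQ − DJQ + DEQ − DEJ.
As a 10×5 matrix over Z this has rank 4, with invariant factors (1,1,1,1).

Now H_k = ker ∂_k / im ∂_{k+1}, so:

  H_0: rank C_0 − rank ∂_1 = 12 − 10 = 2, and the invariant factors of ∂_1 are all 1, so H_0 = Z^2.
  H_1: rank ker ∂_1 − rank ∂_2 = (19 − 10) − 6 = 3, and the invariant factors of ∂_2 are all 1, so H_1 = Z^3.
  H_2: rank ker ∂_2 − rank ∂_3 = (10 − 6) − 4 = 0, and the invariant factors of ∂_3 are all 1, so H_2 = 0.
  H_3: rank ker ∂_3 − rank ∂_4 = (5 − 4) − 0 = 1, and there is no ∂_4, so H_3 = Z.

(K is a triangulation of the disjoint union of a wedge of 3 circles and the 3-sphere S^3.)

Hence the Betti numbers are b_0 = 2, b_1 = 3, b_2 = 0, b_3 = 1.

b_0 = 2, b_1 = 3, b_2 = 0, b_3 = 1.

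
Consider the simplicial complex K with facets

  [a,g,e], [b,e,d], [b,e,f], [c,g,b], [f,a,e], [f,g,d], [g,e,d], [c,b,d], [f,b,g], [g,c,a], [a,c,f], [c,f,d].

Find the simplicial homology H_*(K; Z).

H_0 = Z,  H_1 = Z/2,  H_2 = 0.

Order the vertices as a < b < c < d < e < f < g. Listing each simplex with vertices in this order, K has dimension 2 with simplices:

  0-simplices (7): a, b, c, d, e, f, g
  1-simplices (18): ac, ae, af, ag, bc, bd, be, bf, bg, cd, cf, cg, de, df, dg, ef, eg, fg
  2-simplices (12): acf, acg, aef, aeg, bcd, bcg, bde, bef, bfg, cdf, deg, dfg

Hence C_0 ≅ Z^7, C_1 ≅ Z^18, C_2 ≅ Z^12.

Boundary ∂_1: C_1 → C_0 sends each edge [p,q] (with p < q) to q − p.
The 7×18 boundary matrix has rank 6 and Smith normal form diag(1,1,1,1,1,1).

∂_2: C_2 → C_1 maps a triangle to the signed sum of its edges. For instance
  ∂aeg = eg − ag + ae,
  ∂bcd = cd − bd + bc.
The resulting 18×12 matrix has rank 12, and its Smith normal form has invariant factors (1,1,1,1,1,1,1,1,1,1,1,2).

From H_k ≅ ker(∂_k) / im(∂_{k+1}) we obtain:

  H_0: rank C_0 − rank ∂_1 = 7 − 6 = 1, and the invariant factors of ∂_1 are all 1, so H_0 ≅ Z.
  H_1: rank ker ∂_1 − rank ∂_2 = (18 − 6) − 12 = 0, and ∂_2 has invariant factor 2 > 1, so H_1 ≅ Z/2.
  H_2: rank ker ∂_2 − rank ∂_3 = (12 − 12) − 0 = 0, and there is no ∂_3, so H_2 ≅ 0.

As a check, the Euler characteristic is 7 − 18 + 12 = 1, which agrees with 1 − 0 + 0 = 1.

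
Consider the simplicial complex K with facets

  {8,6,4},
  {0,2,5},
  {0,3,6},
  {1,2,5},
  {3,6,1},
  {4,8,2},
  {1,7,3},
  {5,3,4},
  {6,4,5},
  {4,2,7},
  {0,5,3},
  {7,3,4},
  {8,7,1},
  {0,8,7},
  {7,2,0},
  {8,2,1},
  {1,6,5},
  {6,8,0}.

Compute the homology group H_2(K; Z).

H_2 = 0.

Order the vertices as 0 < 1 < 2 < 3 < 4 < 5 < 6 < 7 < 8. Listing each simplex with vertices in this order, K has dimension 2 with simplices:

  0-simplices (9): [0], [1], [2], [3], [4], [5], [6], [7], [8]
  1-simplices (27): (27 of them)
  2-simplices (18): [0,2,5], [0,2,7], [0,3,5], [0,3,6], [0,6,8], [0,7,8], [1,2,5], [1,2,8], [1,3,6], [1,3,7], [1,5,6], [1,7,8], [2,4,7], [2,4,8], [3,4,5], [3,4,7], [4,5,6], [4,6,8]

so the chain groups are C_0 ≅ Z^9, C_1 ≅ Z^27, C_2 ≅ Z^18.

∂_1: C_1 → C_0 maps an edge to its endpoints' difference, ∂[p,q] = q − p.
The resulting 9×27 matrix has rank 8, and its Smith normal form has invariant factors (1,1,1,1,1,1,1,1).

The boundary map ∂_2: C_2 → C_1 sends each 2-simplex [p,q,r] to [q,r] − [p,r] + [p,q]. For instance
  ∂[4,6,8] = [6,8] − [4,8] + [4,6],
  ∂[3,4,7] = [4,7] − [3,7] + [3,4].
As a 27×18 matrix over Z this has rank 18, with invariant factors (1,1,1,1,1,1,1,1,1,1,1,1,1,1,1,1,1,2).

Now H_k = ker ∂_k / im ∂_{k+1}, so:

  H_2: rank ker ∂_2 − rank ∂_3 = (18 − 18) − 0 = 0, and there is no ∂_3, so H_2 ≅ 0.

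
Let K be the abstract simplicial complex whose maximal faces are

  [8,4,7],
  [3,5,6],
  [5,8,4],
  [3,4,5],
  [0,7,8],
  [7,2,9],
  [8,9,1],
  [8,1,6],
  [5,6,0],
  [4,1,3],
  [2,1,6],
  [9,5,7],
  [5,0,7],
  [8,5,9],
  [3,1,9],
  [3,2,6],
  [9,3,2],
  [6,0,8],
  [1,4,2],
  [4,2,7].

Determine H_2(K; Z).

Fix the vertex order 0 < 1 < 2 < 3 < 4 < 5 < 6 < 7 < 8 < 9 and write every simplex with vertices in increasing order. Then dim K = 2 and the simplices of K are:

  0-simplices (10): [0], [1], [2], [3], [4], [5], [6], [7], [8], [9]
  1-simplices (30): (30 of them)
  2-simplices (20): (20 of them)

Hence C_0 ≅ Z^10, C_1 ≅ Z^30, C_2 ≅ Z^20.

The boundary map ∂_1: C_1 → C_0 sends each edge [p,q] (with p < q) to q − p. For instance
  ∂[3,5] = [5] − [3].
As a 10×30 matrix over Z this has rank 9, with invariant factors (1,1,1,1,1,1,1,1,1).

∂_2: C_2 → C_1 maps a triangle to the signed sum of its edges. For instance
  ∂[1,8,9] = [8,9] − [1,9] + [1,8],
  ∂[3,4,5] = [4,5] − [3,5] + [3,4].
The resulting 30×20 matrix has rank 20, and its Smith normal form has invariant factors (1,1,1,1,1,1,1,1,1,1,1,1,1,1,1,1,1,1,1,2).

From H_k ≅ ker(∂_k) / im(∂_{k+1}) we obtain:

  H_2: rank ker ∂_2 − rank ∂_3 = (20 − 20) − 0 = 0, and there is no ∂_3, so H_2 = 0.

(K is a triangulation of the Klein bottle.)

H_2 ≅ 0.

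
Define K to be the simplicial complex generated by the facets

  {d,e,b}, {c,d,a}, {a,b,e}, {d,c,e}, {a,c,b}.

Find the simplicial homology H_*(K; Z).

Fix the vertex order a < b < c < d < e and write every simplex with vertices in increasing order. Then dim K = 2 and the simplices of K are:

  0-simplices (5): a, b, c, d, e
  1-simplices (10): ab, ac, ad, ae, bc, bd, be, cd, ce, de
  2-simplices (5): abc, abe, acd, bde, cde

so the chain groups are C_0 ≅ Z^5, C_1 ≅ Z^10, C_2 ≅ Z^5.

The boundary map ∂_1: C_1 → C_0 maps an edge to its endpoints' difference, ∂[p,q] = q − p. For instance
  ∂de = e − d.
The resulting 5×10 matrix has rank 4, and its Smith normal form has invariant factors (1,1,1,1).

Boundary ∂_2: C_2 → C_1 acts by ∂[p,q,r] = [q,r] − [p,r] + [p,q]. For instance
  ∂abe = be − ae + ab,
  ∂acd = cd − ad + ac.
As a 10×5 matrix over Z this has rank 5, with invariant factors (1,1,1,1,1).

From H_k ≅ ker(∂_k) / im(∂_{k+1}) we obtain:

  H_0: rank C_0 − rank ∂_1 = 5 − 4 = 1, and the invariant factors of ∂_1 are all 1, so H_0 = Z.
  H_1: rank ker ∂_1 − rank ∂_2 = (10 − 4) − 5 = 1, and the invariant factors of ∂_2 are all 1, so H_1 = Z.
  H_2: rank ker ∂_2 − rank ∂_3 = (5 − 5) − 0 = 0, and there is no ∂_3, so H_2 = 0.

(K is a triangulation of the Möbius band.)

H_0 ≅ Z,  H_1 ≅ Z,  H_2 = 0.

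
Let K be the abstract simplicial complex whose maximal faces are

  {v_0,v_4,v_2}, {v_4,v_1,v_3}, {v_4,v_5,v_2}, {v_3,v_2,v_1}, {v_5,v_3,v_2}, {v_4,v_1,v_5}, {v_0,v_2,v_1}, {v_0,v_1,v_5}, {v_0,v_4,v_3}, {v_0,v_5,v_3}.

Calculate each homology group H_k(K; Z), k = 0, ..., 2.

H_0 = Z,  H_1 = Z/2Z,  H_2 = 0.

Fix the vertex order v_0 < v_1 < v_2 < v_3 < v_4 < v_5 and write every simplex with vertices in increasing order. Then dim K = 2 and the simplices of K are:

  0-simplices (6): [v_0], [v_1], [v_2], [v_3], [v_4], [v_5]
  1-simplices (15): (15 of them)
  2-simplices (10): [v_0,v_1,v_2], [v_0,v_1,v_5], [v_0,v_2,v_4], [v_0,v_3,v_4], [v_0,v_3,v_5], [v_1,v_2,v_3], [v_1,v_3,v_4], [v_1,v_4,v_5], [v_2,v_3,v_5], [v_2,v_4,v_5]

Hence C_0 ≅ Z^6, C_1 ≅ Z^15, C_2 ≅ Z^10.

The boundary map ∂_1: C_1 → C_0 sends each edge [p,q] (with p < q) to q − p. For instance
  ∂[v_1,v_2] = [v_2] − [v_1].
This gives a 6×15 integer matrix of rank 5; reducing to Smith normal form yields diagonal entries (1,1,1,1,1).

Boundary ∂_2: C_2 → C_1 sends each 2-simplex [p,q,r] to [q,r] − [p,r] + [p,q]. For instance
  ∂[v_1,v_2,v_3] = [v_2,v_3] − [v_1,v_3] + [v_1,v_2],
  ∂[v_2,v_3,v_5] = [v_3,v_5] − [v_2,v_5] + [v_2,v_3].
As a 15×10 matrix over Z this has rank 10, with invariant factors (1,1,1,1,1,1,1,1,1,2).

Computing H_k = (kernel of ∂_k) / (image of ∂_{k+1}):

  H_0: rank C_0 − rank ∂_1 = 6 − 5 = 1, and the invariant factors of ∂_1 are all 1, so H_0 = Z.
  H_1: rank ker ∂_1 − rank ∂_2 = (15 − 5) − 10 = 0, and ∂_2 has invariant factor 2 > 1, so H_1 = Z/2Z.
  H_2: rank ker ∂_2 − rank ∂_3 = (10 − 10) − 0 = 0, and there is no ∂_3, so H_2 = 0.

(K is a triangulation of the real projective plane RP^2.)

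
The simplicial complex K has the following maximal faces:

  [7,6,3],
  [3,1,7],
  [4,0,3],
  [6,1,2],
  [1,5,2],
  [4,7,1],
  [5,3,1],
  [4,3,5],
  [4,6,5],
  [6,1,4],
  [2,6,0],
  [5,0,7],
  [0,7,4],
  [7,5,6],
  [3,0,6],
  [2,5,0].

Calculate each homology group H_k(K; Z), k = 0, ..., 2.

H_0 ≅ Z,  H_1 ≅ Z^2,  H_2 ≅ Z.

We work with the vertex ordering 0 < 1 < 2 < 3 < 4 < 5 < 6 < 7. The simplices of K, each written with vertices in increasing order, are:

  0-simplices (8): [0], [1], [2], [3], [4], [5], [6], [7]
  1-simplices (24): (24 of them)
  2-simplices (16): [0,2,5], [0,2,6], [0,3,4], [0,3,6], [0,4,7], [0,5,7], [1,2,5], [1,2,6], [1,3,5], [1,3,7], [1,4,6], [1,4,7], [3,4,5], [3,6,7], [4,5,6], [5,6,7]

so the chain groups are C_0 ≅ Z^8, C_1 ≅ Z^24, C_2 ≅ Z^16.

∂_1: C_1 → C_0 is given by ∂[p,q] = [q] − [p].
This gives a 8×24 integer matrix of rank 7; reducing to Smith normal form yields diagonal entries (1,1,1,1,1,1,1).

The boundary map ∂_2: C_2 → C_1 sends each 2-simplex [p,q,r] to [q,r] − [p,r] + [p,q]. For instance
  ∂[1,4,6] = [4,6] − [1,6] + [1,4],
  ∂[1,2,6] = [2,6] − [1,6] + [1,2].
The resulting 24×16 matrix has rank 15, and its Smith normal form has invariant factors (1,1,1,1,1,1,1,1,1,1,1,1,1,1,1).

Reading off H_k = ker ∂_k / im ∂_{k+1}:

  H_0: rank C_0 − rank ∂_1 = 8 − 7 = 1, and the invariant factors of ∂_1 are all 1, so H_0 ≅ Z.
  H_1: rank ker ∂_1 − rank ∂_2 = (24 − 7) − 15 = 2, and the invariant factors of ∂_2 are all 1, so H_1 ≅ Z^2.
  H_2: rank ker ∂_2 − rank ∂_3 = (16 − 15) − 0 = 1, and there is no ∂_3, so H_2 ≅ Z.

As a check, the Euler characteristic is 8 − 24 + 16 = 0, which agrees with 1 − 2 + 1 = 0.
(K is a triangulation of the torus T^2.)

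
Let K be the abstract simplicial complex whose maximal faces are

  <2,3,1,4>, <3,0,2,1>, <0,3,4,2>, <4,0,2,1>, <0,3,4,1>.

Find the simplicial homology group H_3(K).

Fix the vertex order 0 < 1 < 2 < 3 < 4 and write every simplex with vertices in increasing order. Then dim K = 3 and the simplices of K are:

  0-simplices (5): [0], [1], [2], [3], [4]
  1-simplices (10): [0,1], [0,2], [0,3], [0,4], [1,2], [1,3], [1,4], [2,3], [2,4], [3,4]
  2-simplices (10): [0,1,2], [0,1,3], [0,1,4], [0,2,3], [0,2,4], [0,3,4], [1,2,3], [1,2,4], [1,3,4], [2,3,4]
  3-simplices (5): [0,1,2,3], [0,1,2,4], [0,1,3,4], [0,2,3,4], [1,2,3,4]

giving chain groups C_0 ≅ Z^5, C_1 ≅ Z^10, C_2 ≅ Z^10, C_3 ≅ Z^5.

Boundary ∂_1: C_1 → C_0 sends each edge [p,q] (with p < q) to q − p. For instance
  ∂[1,2] = [2] − [1].
The resulting 5×10 matrix has rank 4, and its Smith normal form has invariant factors (1,1,1,1).

Boundary ∂_2: C_2 → C_1 maps a triangle to the signed sum of its edges. For instance
  ∂[0,1,2] = [1,2] − [0,2] + [0,1],
  ∂[1,2,3] = [2,3] − [1,3] + [1,2].
This gives a 10×10 integer matrix of rank 6; reducing to Smith normal form yields diagonal entries (1,1,1,1,1,1).

Boundary ∂_3: C_3 → C_2 sends each 3-simplex σ to the alternating sum Σ_i (−1)^i (σ with its i-th vertex removed). For instance
  ∂[0,1,2,3] = [1,2,3] − [0,2,3] + [0,1,3] − [0,1,2],
  ∂[0,1,2,4] = [1,2,4] − [0,2,4] + [0,1,4] − [0,1,2].
As a 10×5 matrix over Z this has rank 4, with invariant factors (1,1,1,1).

Reading off H_k = ker ∂_k / im ∂_{k+1}:

  H_3: rank ker ∂_3 − rank ∂_4 = (5 − 4) − 0 = 1, and there is no ∂_4, so H_3 = Z.

H_3 ≅ Z.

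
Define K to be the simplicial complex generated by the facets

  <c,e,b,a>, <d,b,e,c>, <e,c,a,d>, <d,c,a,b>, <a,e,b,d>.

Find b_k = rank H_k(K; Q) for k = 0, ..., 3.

We work with the vertex ordering a < b < c < d < e. The simplices of K, each written with vertices in increasing order, are:

  0-simplices (5): a, b, c, d, e
  1-simplices (10): ab, ac, ad, ae, bc, bd, be, cd, ce, de
  2-simplices (10): abc, abd, abe, acd, ace, ade, bcd, bce, bde, cde
  3-simplices (5): abcd, abce, abde, acde, bcde

so the chain groups are C_0 ≅ Z^5, C_1 ≅ Z^10, C_2 ≅ Z^10, C_3 ≅ Z^5.

The boundary map ∂_1: C_1 → C_0 maps an edge to its endpoints' difference, ∂[p,q] = q − p. For instance
  ∂ab = b − a.
As a 5×10 matrix over Z this has rank 4, with invariant factors (1,1,1,1).

∂_2: C_2 → C_1 acts by ∂[p,q,r] = [q,r] − [p,r] + [p,q]. For instance
  ∂abc = bc − ac + ab,
  ∂abe = be − ae + ab.
As a 10×10 matrix over Z this has rank 6, with invariant factors (1,1,1,1,1,1).

Boundary ∂_3: C_3 → C_2 sends each 3-simplex σ to the alternating sum Σ_i (−1)^i (σ with its i-th vertex removed). For instance
  ∂abcd = bcd − acd + abd − abc,
  ∂abde = bde − ade + abe − abd.
The 10×5 boundary matrix has rank 4 and Smith normal form diag(1,1,1,1).

Computing H_k = (kernel of ∂_k) / (image of ∂_{k+1}):

  H_0: rank C_0 − rank ∂_1 = 5 − 4 = 1, and the invariant factors of ∂_1 are all 1, so H_0 = Z.
  H_1: rank ker ∂_1 − rank ∂_2 = (10 − 4) − 6 = 0, and the invariant factors of ∂_2 are all 1, so H_1 = 0.
  H_2: rank ker ∂_2 − rank ∂_3 = (10 − 6) − 4 = 0, and the invariant factors of ∂_3 are all 1, so H_2 = 0.
  H_3: rank ker ∂_3 − rank ∂_4 = (5 − 4) − 0 = 1, and there is no ∂_4, so H_3 = Z.

As a check, the Euler characteristic is 5 − 10 + 10 − 5 = 0, which agrees with 1 − 0 + 0 − 1 = 0.
(K is a triangulation of the 3-sphere S^3.)

Hence the Betti numbers are b_0 = 1, b_1 = 0, b_2 = 0, b_3 = 1.

b_0 = 1, b_1 = 0, b_2 = 0, b_3 = 1.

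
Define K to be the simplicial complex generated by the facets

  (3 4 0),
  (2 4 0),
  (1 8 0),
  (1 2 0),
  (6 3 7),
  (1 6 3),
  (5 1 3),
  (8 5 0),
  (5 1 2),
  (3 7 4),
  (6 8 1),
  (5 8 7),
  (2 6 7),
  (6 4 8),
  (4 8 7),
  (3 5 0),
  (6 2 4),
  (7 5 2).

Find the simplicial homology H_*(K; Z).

K has 9 vertices, 27 edges, 18 triangles.
rank ∂_0 = 0, rank ∂_1 = 8 ⇒ b_0 = 9 − 0 − 8 = 1; all invariant factors of ∂_1 are 1 so no torsion. So H_0 = Z.
rank ∂_1 = 8, rank ∂_2 = 18 ⇒ b_1 = 27 − 8 − 18 = 1; ∂_2 has invariant factor(s) [2] giving torsion. So H_1 = Z ⊕ Z/2Z.
rank ∂_2 = 18, rank ∂_3 = 0 ⇒ b_2 = 18 − 18 − 0 = 0. So H_2 = 0.

H_0 = Z,  H_1 = Z ⊕ Z/2Z,  H_2 = 0.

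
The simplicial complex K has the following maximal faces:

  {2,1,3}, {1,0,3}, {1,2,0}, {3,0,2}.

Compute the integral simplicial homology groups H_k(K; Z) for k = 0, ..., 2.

We work with the vertex ordering 0 < 1 < 2 < 3. The simplices of K, each written with vertices in increasing order, are:

  0-simplices (4): [0], [1], [2], [3]
  1-simplices (6): [0,1], [0,2], [0,3], [1,2], [1,3], [2,3]
  2-simplices (4): [0,1,2], [0,1,3], [0,2,3], [1,2,3]

giving chain groups C_0 ≅ Z^4, C_1 ≅ Z^6, C_2 ≅ Z^4.

Boundary ∂_1: C_1 → C_0 is given by ∂[p,q] = [q] − [p]. For instance
  ∂[0,3] = [3] − [0].
The resulting 4×6 matrix has rank 3, and its Smith normal form has invariant factors (1,1,1).

∂_2: C_2 → C_1 acts by ∂[p,q,r] = [q,r] − [p,r] + [p,q]. For instance
  ∂[0,2,3] = [2,3] − [0,3] + [0,2],
  ∂[0,1,2] = [1,2] − [0,2] + [0,1].
As a 6×4 matrix over Z this has rank 3, with invariant factors (1,1,1).

Computing H_k = (kernel of ∂_k) / (image of ∂_{k+1}):

  H_0: rank C_0 − rank ∂_1 = 4 − 3 = 1, and the invariant factors of ∂_1 are all 1, so H_0 = Z.
  H_1: rank ker ∂_1 − rank ∂_2 = (6 − 3) − 3 = 0, and the invariant factors of ∂_2 are all 1, so H_1 = 0.
  H_2: rank ker ∂_2 − rank ∂_3 = (4 − 3) − 0 = 1, and there is no ∂_3, so H_2 = Z.

As a check, the Euler characteristic is 4 − 6 + 4 = 2, which agrees with 1 − 0 + 1 = 2.

H_0 ≅ Z,  H_1 = 0,  H_2 ≅ Z.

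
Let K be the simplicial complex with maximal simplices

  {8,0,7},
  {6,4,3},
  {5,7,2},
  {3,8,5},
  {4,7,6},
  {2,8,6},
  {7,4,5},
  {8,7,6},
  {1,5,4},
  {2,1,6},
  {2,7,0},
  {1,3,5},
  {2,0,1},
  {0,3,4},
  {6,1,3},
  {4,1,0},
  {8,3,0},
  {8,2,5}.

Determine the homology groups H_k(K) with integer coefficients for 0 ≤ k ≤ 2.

H_0 ≅ Z,  H_1 ≅ Z ⊕ Z_2,  H_2 = 0.

Order the vertices as 0 < 1 < 2 < 3 < 4 < 5 < 6 < 7 < 8. Listing each simplex with vertices in this order, K has dimension 2 with simplices:

  0-simplices (9): [0], [1], [2], [3], [4], [5], [6], [7], [8]
  1-simplices (27): (27 of them)
  2-simplices (18): [0,1,2], [0,1,4], [0,2,7], [0,3,4], [0,3,8], [0,7,8], [1,2,6], [1,3,5], [1,3,6], [1,4,5], [2,5,7], [2,5,8], [2,6,8], [3,4,6], [3,5,8], [4,5,7], [4,6,7], [6,7,8]

Hence C_0 ≅ Z^9, C_1 ≅ Z^27, C_2 ≅ Z^18.

∂_1: C_1 → C_0 maps an edge to its endpoints' difference, ∂[p,q] = q − p. For instance
  ∂[2,7] = [7] − [2].
The resulting 9×27 matrix has rank 8, and its Smith normal form has invariant factors (1,1,1,1,1,1,1,1).

The boundary map ∂_2: C_2 → C_1 maps a triangle to the signed sum of its edges. For instance
  ∂[0,3,4] = [3,4] − [0,4] + [0,3],
  ∂[2,5,8] = [5,8] − [2,8] + [2,5].
As a 27×18 matrix over Z this has rank 18, with invariant factors (1,1,1,1,1,1,1,1,1,1,1,1,1,1,1,1,1,2).

Now H_k = ker ∂_k / im ∂_{k+1}, so:

  H_0: rank C_0 − rank ∂_1 = 9 − 8 = 1, and the invariant factors of ∂_1 are all 1, so H_0 = Z.
  H_1: rank ker ∂_1 − rank ∂_2 = (27 − 8) − 18 = 1, and ∂_2 has invariant factor 2 > 1, so H_1 = Z ⊕ Z_2.
  H_2: rank ker ∂_2 − rank ∂_3 = (18 − 18) − 0 = 0, and there is no ∂_3, so H_2 = 0.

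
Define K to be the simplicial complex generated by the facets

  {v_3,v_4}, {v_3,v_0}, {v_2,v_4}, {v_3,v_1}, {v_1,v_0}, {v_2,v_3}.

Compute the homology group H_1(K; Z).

We work with the vertex ordering v_0 < v_1 < v_2 < v_3 < v_4. The simplices of K, each written with vertices in increasing order, are:

  0-simplices (5): [v_0], [v_1], [v_2], [v_3], [v_4]
  1-simplices (6): [v_0,v_1], [v_0,v_3], [v_1,v_3], [v_2,v_3], [v_2,v_4], [v_3,v_4]

so the chain groups are C_0 ≅ Z^5, C_1 ≅ Z^6.

Boundary ∂_1: C_1 → C_0 maps an edge to its endpoints' difference, ∂[p,q] = q − p. For instance
  ∂[v_2,v_4] = [v_4] − [v_2].
This gives a 5×6 integer matrix of rank 4; reducing to Smith normal form yields diagonal entries (1,1,1,1).

Computing H_k = (kernel of ∂_k) / (image of ∂_{k+1}):

  H_1: rank ker ∂_1 − rank ∂_2 = (6 − 4) − 0 = 2, and there is no ∂_2, so H_1 = Z^2.

H_1 ≅ Z^2.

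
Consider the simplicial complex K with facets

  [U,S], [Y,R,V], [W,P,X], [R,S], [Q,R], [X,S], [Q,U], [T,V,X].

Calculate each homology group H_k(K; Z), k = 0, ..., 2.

Order the vertices as P < Q < R < S < T < U < V < W < X < Y. Listing each simplex with vertices in this order, K has dimension 2 with simplices:

  0-simplices (10): P, Q, R, S, T, U, V, W, X, Y
  1-simplices (14): PW, PX, QR, QU, RS, RV, RY, SU, SX, TV, TX, VX, VY, WX
  2-simplices (3): PWX, RVY, TVX

Hence C_0 ≅ Z^10, C_1 ≅ Z^14, C_2 ≅ Z^3.

Boundary ∂_1: C_1 → C_0 maps an edge to its endpoints' difference, ∂[p,q] = q − p.
The 10×14 boundary matrix has rank 9 and Smith normal form diag(1,1,1,1,1,1,1,1,1).

∂_2: C_2 → C_1 sends each 2-simplex [p,q,r] to [q,r] − [p,r] + [p,q]. For instance
  ∂PWX = WX − PX + PW,
  ∂TVX = VX − TX + TV.
The resulting 14×3 matrix has rank 3, and its Smith normal form has invariant factors (1,1,1).

Reading off H_k = ker ∂_k / im ∂_{k+1}:

  H_0: rank C_0 − rank ∂_1 = 10 − 9 = 1, and the invariant factors of ∂_1 are all 1, so H_0 = Z.
  H_1: rank ker ∂_1 − rank ∂_2 = (14 − 9) − 3 = 2, and the invariant factors of ∂_2 are all 1, so H_1 = Z^2.
  H_2: rank ker ∂_2 − rank ∂_3 = (3 − 3) − 0 = 0, and there is no ∂_3, so H_2 = 0.

As a check, the Euler characteristic is 10 − 14 + 3 = -1, which agrees with 1 − 2 + 0 = -1.

H_0 = Z,  H_1 = Z^2,  H_2 = 0.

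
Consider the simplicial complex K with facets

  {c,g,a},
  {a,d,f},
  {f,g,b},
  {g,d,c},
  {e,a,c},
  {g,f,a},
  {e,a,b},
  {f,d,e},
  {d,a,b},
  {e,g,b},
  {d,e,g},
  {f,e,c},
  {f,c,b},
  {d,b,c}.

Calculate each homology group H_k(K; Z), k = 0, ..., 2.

H_0 = Z,  H_1 = Z^2,  H_2 = Z.

Fix the vertex order a < b < c < d < e < f < g and write every simplex with vertices in increasing order. Then dim K = 2 and the simplices of K are:

  0-simplices (7): a, b, c, d, e, f, g
  1-simplices (21): ab, ac, ad, ae, af, ag, bc, bd, be, bf, bg, cd, ce, cf, cg, de, df, dg, ef, eg, fg
  2-simplices (14): abd, abe, ace, acg, adf, afg, bcd, bcf, beg, bfg, cdg, cef, def, deg

Hence C_0 ≅ Z^7, C_1 ≅ Z^21, C_2 ≅ Z^14.

∂_1: C_1 → C_0 sends each edge [p,q] (with p < q) to q − p.
The resulting 7×21 matrix has rank 6, and its Smith normal form has invariant factors (1,1,1,1,1,1).

∂_2: C_2 → C_1 sends each 2-simplex [p,q,r] to [q,r] − [p,r] + [p,q]. For instance
  ∂acg = cg − ag + ac,
  ∂bfg = fg − bg + bf.
The 21×14 boundary matrix has rank 13 and Smith normal form diag(1,1,1,1,1,1,1,1,1,1,1,1,1).

Computing H_k = (kernel of ∂_k) / (image of ∂_{k+1}):

  H_0: rank C_0 − rank ∂_1 = 7 − 6 = 1, and the invariant factors of ∂_1 are all 1, so H_0 ≅ Z.
  H_1: rank ker ∂_1 − rank ∂_2 = (21 − 6) − 13 = 2, and the invariant factors of ∂_2 are all 1, so H_1 ≅ Z^2.
  H_2: rank ker ∂_2 − rank ∂_3 = (14 − 13) − 0 = 1, and there is no ∂_3, so H_2 ≅ Z.

As a check, the Euler characteristic is 7 − 21 + 14 = 0, which agrees with 1 − 2 + 1 = 0.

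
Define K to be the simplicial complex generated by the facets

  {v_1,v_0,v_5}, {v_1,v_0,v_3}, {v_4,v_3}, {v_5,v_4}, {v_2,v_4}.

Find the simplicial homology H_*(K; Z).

H_0 = Z,  H_1 = Z,  H_2 = 0.

K has 6 vertices, 8 edges, 2 triangles.
rank ∂_0 = 0, rank ∂_1 = 5 ⇒ b_0 = 6 − 0 − 5 = 1; all invariant factors of ∂_1 are 1 so no torsion. So H_0 = Z.
rank ∂_1 = 5, rank ∂_2 = 2 ⇒ b_1 = 8 − 5 − 2 = 1; all invariant factors of ∂_2 are 1 so no torsion. So H_1 = Z.
rank ∂_2 = 2, rank ∂_3 = 0 ⇒ b_2 = 2 − 2 − 0 = 0. So H_2 = 0.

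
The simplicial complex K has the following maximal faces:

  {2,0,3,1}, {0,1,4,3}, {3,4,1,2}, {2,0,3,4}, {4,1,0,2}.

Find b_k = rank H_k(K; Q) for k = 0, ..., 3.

b_0 = 1, b_1 = 0, b_2 = 0, b_3 = 1.

We work with the vertex ordering 0 < 1 < 2 < 3 < 4. The simplices of K, each written with vertices in increasing order, are:

  0-simplices (5): [0], [1], [2], [3], [4]
  1-simplices (10): [0,1], [0,2], [0,3], [0,4], [1,2], [1,3], [1,4], [2,3], [2,4], [3,4]
  2-simplices (10): [0,1,2], [0,1,3], [0,1,4], [0,2,3], [0,2,4], [0,3,4], [1,2,3], [1,2,4], [1,3,4], [2,3,4]
  3-simplices (5): [0,1,2,3], [0,1,2,4], [0,1,3,4], [0,2,3,4], [1,2,3,4]

so the chain groups are C_0 ≅ Z^5, C_1 ≅ Z^10, C_2 ≅ Z^10, C_3 ≅ Z^5.

∂_1: C_1 → C_0 is given by ∂[p,q] = [q] − [p]. For instance
  ∂[0,2] = [2] − [0].
This gives a 5×10 integer matrix of rank 4; reducing to Smith normal form yields diagonal entries (1,1,1,1).

The boundary map ∂_2: C_2 → C_1 sends each 2-simplex [p,q,r] to [q,r] − [p,r] + [p,q]. For instance
  ∂[0,2,3] = [2,3] − [0,3] + [0,2],
  ∂[1,3,4] = [3,4] − [1,4] + [1,3].
The 10×10 boundary matrix has rank 6 and Smith normal form diag(1,1,1,1,1,1).

Boundary ∂_3: C_3 → C_2 sends each 3-simplex σ to the alternating sum Σ_i (−1)^i (σ with its i-th vertex removed). For instance
  ∂[0,2,3,4] = [2,3,4] − [0,3,4] + [0,2,4] − [0,2,3],
  ∂[0,1,2,3] = [1,2,3] − [0,2,3] + [0,1,3] − [0,1,2].
The resulting 10×5 matrix has rank 4, and its Smith normal form has invariant factors (1,1,1,1).

Reading off H_k = ker ∂_k / im ∂_{k+1}:

  H_0: rank C_0 − rank ∂_1 = 5 − 4 = 1, and the invariant factors of ∂_1 are all 1, so H_0 = Z.
  H_1: rank ker ∂_1 − rank ∂_2 = (10 − 4) − 6 = 0, and the invariant factors of ∂_2 are all 1, so H_1 = 0.
  H_2: rank ker ∂_2 − rank ∂_3 = (10 − 6) − 4 = 0, and the invariant factors of ∂_3 are all 1, so H_2 = 0.
  H_3: rank ker ∂_3 − rank ∂_4 = (5 − 4) − 0 = 1, and there is no ∂_4, so H_3 = Z.

Hence the Betti numbers are b_0 = 1, b_1 = 0, b_2 = 0, b_3 = 1.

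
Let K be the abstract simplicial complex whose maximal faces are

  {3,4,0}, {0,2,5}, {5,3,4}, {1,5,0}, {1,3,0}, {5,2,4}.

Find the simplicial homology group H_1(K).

Fix the vertex order 0 < 1 < 2 < 3 < 4 < 5 and write every simplex with vertices in increasing order. Then dim K = 2 and the simplices of K are:

  0-simplices (6): [0], [1], [2], [3], [4], [5]
  1-simplices (12): [0,1], [0,2], [0,3], [0,4], [0,5], [1,3], [1,5], [2,4], [2,5], [3,4], [3,5], [4,5]
  2-simplices (6): [0,1,3], [0,1,5], [0,2,5], [0,3,4], [2,4,5], [3,4,5]

Hence C_0 ≅ Z^6, C_1 ≅ Z^12, C_2 ≅ Z^6.

Boundary ∂_1: C_1 → C_0 sends each edge [p,q] (with p < q) to q − p. For instance
  ∂[0,5] = [5] − [0].
This gives a 6×12 integer matrix of rank 5; reducing to Smith normal form yields diagonal entries (1,1,1,1,1).

∂_2: C_2 → C_1 acts by ∂[p,q,r] = [q,r] − [p,r] + [p,q]. For instance
  ∂[3,4,5] = [4,5] − [3,5] + [3,4],
  ∂[0,2,5] = [2,5] − [0,5] + [0,2].
The resulting 12×6 matrix has rank 6, and its Smith normal form has invariant factors (1,1,1,1,1,1).

Reading off H_k = ker ∂_k / im ∂_{k+1}:

  H_1: rank ker ∂_1 − rank ∂_2 = (12 − 5) − 6 = 1, and the invariant factors of ∂_2 are all 1, so H_1 ≅ Z.

(K is a triangulation of the cylinder S^1 x I.)

H_1 = Z.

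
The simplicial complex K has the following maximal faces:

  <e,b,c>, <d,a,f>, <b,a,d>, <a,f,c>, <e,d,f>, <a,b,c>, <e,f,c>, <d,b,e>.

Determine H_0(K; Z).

H_0 = Z.

Order the vertices as a < b < c < d < e < f. Listing each simplex with vertices in this order, K has dimension 2 with simplices:

  0-simplices (6): a, b, c, d, e, f
  1-simplices (12): ab, ac, ad, af, bc, bd, be, ce, cf, de, df, ef
  2-simplices (8): abc, abd, acf, adf, bce, bde, cef, def

Hence C_0 ≅ Z^6, C_1 ≅ Z^12, C_2 ≅ Z^8.

The boundary map ∂_1: C_1 → C_0 sends each edge [p,q] (with p < q) to q − p. For instance
  ∂bd = d − b.
The resulting 6×12 matrix has rank 5, and its Smith normal form has invariant factors (1,1,1,1,1).

Boundary ∂_2: C_2 → C_1 sends each 2-simplex [p,q,r] to [q,r] − [p,r] + [p,q]. For instance
  ∂abc = bc − ac + ab,
  ∂abd = bd − ad + ab.
The 12×8 boundary matrix has rank 7 and Smith normal form diag(1,1,1,1,1,1,1).

Now H_k = ker ∂_k / im ∂_{k+1}, so:

  H_0: rank C_0 − rank ∂_1 = 6 − 5 = 1, and the invariant factors of ∂_1 are all 1, so H_0 ≅ Z.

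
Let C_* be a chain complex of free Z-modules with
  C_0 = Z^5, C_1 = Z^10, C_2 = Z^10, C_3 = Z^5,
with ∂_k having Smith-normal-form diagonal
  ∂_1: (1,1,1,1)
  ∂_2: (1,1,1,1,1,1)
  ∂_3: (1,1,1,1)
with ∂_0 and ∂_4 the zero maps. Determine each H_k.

H_0: b_0 = 5 − 0 − 4 = 1; torsion from ∂_1 factors > 1: none. So H_0 ≅ Z.
H_1: b_1 = 10 − 4 − 6 = 0; torsion from ∂_2 factors > 1: none. So H_1 ≅ 0.
H_2: b_2 = 10 − 6 − 4 = 0; torsion from ∂_3 factors > 1: none. So H_2 ≅ 0.
H_3: b_3 = 5 − 4 − 0 = 1; torsion from ∂_4 factors > 1: none. So H_3 ≅ Z.

H_0 ≅ Z,  H_1 = 0,  H_2 = 0,  H_3 ≅ Z.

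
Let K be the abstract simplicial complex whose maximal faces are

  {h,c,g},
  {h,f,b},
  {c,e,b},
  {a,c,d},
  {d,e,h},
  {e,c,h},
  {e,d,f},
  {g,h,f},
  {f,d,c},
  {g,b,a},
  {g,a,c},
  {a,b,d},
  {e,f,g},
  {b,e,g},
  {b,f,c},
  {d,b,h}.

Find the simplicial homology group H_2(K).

H_2 ≅ Z.

Order the vertices as a < b < c < d < e < f < g < h. Listing each simplex with vertices in this order, K has dimension 2 with simplices:

  0-simplices (8): a, b, c, d, e, f, g, h
  1-simplices (24): ab, ac, ad, ag, bc, bd, be, bf, bg, bh, cd, ce, cf, cg, ch, de, df, dh, ef, eg, eh, fg, fh, gh
  2-simplices (16): abd, abg, acd, acg, bce, bcf, bdh, beg, bfh, cdf, ceh, cgh, def, deh, efg, fgh

so the chain groups are C_0 ≅ Z^8, C_1 ≅ Z^24, C_2 ≅ Z^16.

The boundary map ∂_1: C_1 → C_0 is given by ∂[p,q] = [q] − [p].
The resulting 8×24 matrix has rank 7, and its Smith normal form has invariant factors (1,1,1,1,1,1,1).

The boundary map ∂_2: C_2 → C_1 acts by ∂[p,q,r] = [q,r] − [p,r] + [p,q]. For instance
  ∂abg = bg − ag + ab,
  ∂deh = eh − dh + de.
The 24×16 boundary matrix has rank 15 and Smith normal form diag(1,1,1,1,1,1,1,1,1,1,1,1,1,1,1).

Reading off H_k = ker ∂_k / im ∂_{k+1}:

  H_2: rank ker ∂_2 − rank ∂_3 = (16 − 15) − 0 = 1, and there is no ∂_3, so H_2 ≅ Z.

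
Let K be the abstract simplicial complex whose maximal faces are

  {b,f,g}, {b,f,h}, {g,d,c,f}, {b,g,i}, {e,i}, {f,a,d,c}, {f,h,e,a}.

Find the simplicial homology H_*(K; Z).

Take the total order a < b < c < d < e < f < g < h < i on the vertex set. Then K (dimension 3) consists of the simplices:

  0-simplices (9): a, b, c, d, e, f, g, h, i
  1-simplices (20): ac, ad, ae, af, ah, bf, bg, bh, bi, cd, cf, cg, df, dg, ef, eh, ei, fg, fh, gi
  2-simplices (14): acd, acf, adf, aef, aeh, afh, bfg, bfh, bgi, cdf, cdg, cfg, dfg, efh
  3-simplices (3): acdf, aefh, cdfg

so the chain groups are C_0 ≅ Z^9, C_1 ≅ Z^20, C_2 ≅ Z^14, C_3 ≅ Z^3.

The boundary map ∂_1: C_1 → C_0 sends each edge [p,q] (with p < q) to q − p. For instance
  ∂ae = e − a.
The 9×20 boundary matrix has rank 8 and Smith normal form diag(1,1,1,1,1,1,1,1).

∂_2: C_2 → C_1 maps a triangle to the signed sum of its edges. For instance
  ∂acf = cf − af + ac,
  ∂adf = df − af + ad.
This gives a 20×14 integer matrix of rank 11; reducing to Smith normal form yields diagonal entries (1,1,1,1,1,1,1,1,1,1,1).

Boundary ∂_3: C_3 → C_2 sends each 3-simplex σ to the alternating sum Σ_i (−1)^i (σ with its i-th vertex removed). For instance
  ∂aefh = efh − afh + aeh − aef,
  ∂cdfg = dfg − cfg + cdg − cdf.
The 14×3 boundary matrix has rank 3 and Smith normal form diag(1,1,1).

Computing H_k = (kernel of ∂_k) / (image of ∂_{k+1}):

  H_0: rank C_0 − rank ∂_1 = 9 − 8 = 1, and the invariant factors of ∂_1 are all 1, so H_0 = Z.
  H_1: rank ker ∂_1 − rank ∂_2 = (20 − 8) − 11 = 1, and the invariant factors of ∂_2 are all 1, so H_1 = Z.
  H_2: rank ker ∂_2 − rank ∂_3 = (14 − 11) − 3 = 0, and the invariant factors of ∂_3 are all 1, so H_2 = 0.
  H_3: rank ker ∂_3 − rank ∂_4 = (3 − 3) − 0 = 0, and there is no ∂_4, so H_3 = 0.

H_0 ≅ Z,  H_1 ≅ Z,  H_2 = 0,  H_3 = 0.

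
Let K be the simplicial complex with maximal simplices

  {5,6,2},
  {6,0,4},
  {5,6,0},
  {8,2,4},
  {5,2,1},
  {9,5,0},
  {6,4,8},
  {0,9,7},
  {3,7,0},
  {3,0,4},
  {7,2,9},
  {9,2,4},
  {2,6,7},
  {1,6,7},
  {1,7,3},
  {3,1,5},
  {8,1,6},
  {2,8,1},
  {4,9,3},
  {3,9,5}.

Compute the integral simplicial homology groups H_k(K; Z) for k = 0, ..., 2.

K has 10 vertices, 30 edges, 20 triangles.
rank ∂_0 = 0, rank ∂_1 = 9 ⇒ b_0 = 10 − 0 − 9 = 1; all invariant factors of ∂_1 are 1 so no torsion. So H_0 = Z.
rank ∂_1 = 9, rank ∂_2 = 20 ⇒ b_1 = 30 − 9 − 20 = 1; ∂_2 has invariant factor(s) [2] giving torsion. So H_1 = Z ⊕ Z_2.
rank ∂_2 = 20, rank ∂_3 = 0 ⇒ b_2 = 20 − 20 − 0 = 0. So H_2 = 0.

H_0 ≅ Z,  H_1 ≅ Z ⊕ Z_2,  H_2 = 0.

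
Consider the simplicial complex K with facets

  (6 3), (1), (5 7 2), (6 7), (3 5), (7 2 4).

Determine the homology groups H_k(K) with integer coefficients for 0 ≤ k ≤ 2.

K has 7 vertices, 8 edges, 2 triangles.
rank ∂_0 = 0, rank ∂_1 = 5 ⇒ b_0 = 7 − 0 − 5 = 2; all invariant factors of ∂_1 are 1 so no torsion. So H_0 ≅ Z^2.
rank ∂_1 = 5, rank ∂_2 = 2 ⇒ b_1 = 8 − 5 − 2 = 1; all invariant factors of ∂_2 are 1 so no torsion. So H_1 ≅ Z.
rank ∂_2 = 2, rank ∂_3 = 0 ⇒ b_2 = 2 − 2 − 0 = 0. So H_2 ≅ 0.

H_0 = Z^2,  H_1 = Z,  H_2 = 0.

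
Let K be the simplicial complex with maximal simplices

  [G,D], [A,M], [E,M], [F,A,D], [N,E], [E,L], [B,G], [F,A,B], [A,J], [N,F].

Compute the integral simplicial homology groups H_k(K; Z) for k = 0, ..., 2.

H_0 ≅ Z,  H_1 ≅ Z^2,  H_2 = 0.

We work with the vertex ordering A < B < D < E < F < G < J < L < M < N. The simplices of K, each written with vertices in increasing order, are:

  0-simplices (10): A, B, D, E, F, G, J, L, M, N
  1-simplices (13): AB, AD, AF, AJ, AM, BF, BG, DF, DG, EL, EM, EN, FN
  2-simplices (2): ABF, ADF

so the chain groups are C_0 ≅ Z^10, C_1 ≅ Z^13, C_2 ≅ Z^2.

∂_1: C_1 → C_0 is given by ∂[p,q] = [q] − [p].
The resulting 10×13 matrix has rank 9, and its Smith normal form has invariant factors (1,1,1,1,1,1,1,1,1).

Boundary ∂_2: C_2 → C_1 maps a triangle to the signed sum of its edges. For instance
  ∂ABF = BF − AF + AB,
  ∂ADF = DF − AF + AD.
The resulting 13×2 matrix has rank 2, and its Smith normal form has invariant factors (1,1).

Now H_k = ker ∂_k / im ∂_{k+1}, so:

  H_0: rank C_0 − rank ∂_1 = 10 − 9 = 1, and the invariant factors of ∂_1 are all 1, so H_0 = Z.
  H_1: rank ker ∂_1 − rank ∂_2 = (13 − 9) − 2 = 2, and the invariant factors of ∂_2 are all 1, so H_1 = Z^2.
  H_2: rank ker ∂_2 − rank ∂_3 = (2 − 2) − 0 = 0, and there is no ∂_3, so H_2 = 0.

As a check, the Euler characteristic is 10 − 13 + 2 = -1, which agrees with 1 − 2 + 0 = -1.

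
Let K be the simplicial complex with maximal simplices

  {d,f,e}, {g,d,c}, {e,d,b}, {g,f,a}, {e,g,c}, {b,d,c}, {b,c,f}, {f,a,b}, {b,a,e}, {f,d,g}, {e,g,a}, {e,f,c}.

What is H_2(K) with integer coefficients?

We work with the vertex ordering a < b < c < d < e < f < g. The simplices of K, each written with vertices in increasing order, are:

  0-simplices (7): a, b, c, d, e, f, g
  1-simplices (18): ab, ae, af, ag, bc, bd, be, bf, cd, ce, cf, cg, de, df, dg, ef, eg, fg
  2-simplices (12): abe, abf, aeg, afg, bcd, bcf, bde, cdg, cef, ceg, def, dfg

so the chain groups are C_0 ≅ Z^7, C_1 ≅ Z^18, C_2 ≅ Z^12.

∂_1: C_1 → C_0 maps an edge to its endpoints' difference, ∂[p,q] = q − p. For instance
  ∂ae = e − a.
As a 7×18 matrix over Z this has rank 6, with invariant factors (1,1,1,1,1,1).

∂_2: C_2 → C_1 sends each 2-simplex [p,q,r] to [q,r] − [p,r] + [p,q]. For instance
  ∂bcf = cf − bf + bc,
  ∂aeg = eg − ag + ae.
The 18×12 boundary matrix has rank 12 and Smith normal form diag(1,1,1,1,1,1,1,1,1,1,1,2).

Now H_k = ker ∂_k / im ∂_{k+1}, so:

  H_2: rank ker ∂_2 − rank ∂_3 = (12 − 12) − 0 = 0, and there is no ∂_3, so H_2 ≅ 0.

(K is a triangulation of the real projective plane RP^2.)

H_2 = 0.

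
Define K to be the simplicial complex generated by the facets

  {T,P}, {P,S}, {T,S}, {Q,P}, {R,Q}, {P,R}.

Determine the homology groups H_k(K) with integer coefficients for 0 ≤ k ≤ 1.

We work with the vertex ordering P < Q < R < S < T. The simplices of K, each written with vertices in increasing order, are:

  0-simplices (5): P, Q, R, S, T
  1-simplices (6): PQ, PR, PS, PT, QR, ST

giving chain groups C_0 ≅ Z^5, C_1 ≅ Z^6.

Boundary ∂_1: C_1 → C_0 sends each edge [p,q] (with p < q) to q − p.
As a 5×6 matrix over Z this has rank 4, with invariant factors (1,1,1,1).

Computing H_k = (kernel of ∂_k) / (image of ∂_{k+1}):

  H_0: rank C_0 − rank ∂_1 = 5 − 4 = 1, and the invariant factors of ∂_1 are all 1, so H_0 ≅ Z.
  H_1: rank ker ∂_1 − rank ∂_2 = (6 − 4) − 0 = 2, and there is no ∂_2, so H_1 ≅ Z^2.

(K is a triangulation of a wedge of 2 circles.)

H_0 = Z,  H_1 = Z^2.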